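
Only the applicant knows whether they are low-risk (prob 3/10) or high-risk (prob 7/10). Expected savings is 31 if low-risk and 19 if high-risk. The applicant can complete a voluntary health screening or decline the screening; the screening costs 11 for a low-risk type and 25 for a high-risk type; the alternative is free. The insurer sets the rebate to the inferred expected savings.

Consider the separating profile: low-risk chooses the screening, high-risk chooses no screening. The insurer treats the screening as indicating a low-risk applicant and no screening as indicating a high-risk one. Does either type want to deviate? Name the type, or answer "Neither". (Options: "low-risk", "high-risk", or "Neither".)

The screening pays 31; no screening pays 19.
low-risk: assigned the screening, nets 31 − 11 = 20; deviating to no screening nets 19.
high-risk: assigned no screening, nets 19; deviating to the screening nets 31 − 25 = 6.
Both types strictly prefer their assigned action; no profitable deviation.

Neither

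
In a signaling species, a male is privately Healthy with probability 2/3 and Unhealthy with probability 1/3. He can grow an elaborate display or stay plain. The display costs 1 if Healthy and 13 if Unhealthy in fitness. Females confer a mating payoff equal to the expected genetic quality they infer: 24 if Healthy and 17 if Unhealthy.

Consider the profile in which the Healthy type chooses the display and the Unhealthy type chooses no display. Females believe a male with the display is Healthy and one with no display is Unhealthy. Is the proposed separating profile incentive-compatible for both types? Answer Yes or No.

Under these beliefs, the display earns mating payoff 24 and no display earns mating payoff 17.
Healthy: the display nets 24 − 1 = 23; no display nets 17. Healthy prefers the display.
Unhealthy: the display nets 24 − 13 = 11; no display nets 17. Unhealthy prefers no display.
Neither type deviates, so the separating profile is an equilibrium.

Yes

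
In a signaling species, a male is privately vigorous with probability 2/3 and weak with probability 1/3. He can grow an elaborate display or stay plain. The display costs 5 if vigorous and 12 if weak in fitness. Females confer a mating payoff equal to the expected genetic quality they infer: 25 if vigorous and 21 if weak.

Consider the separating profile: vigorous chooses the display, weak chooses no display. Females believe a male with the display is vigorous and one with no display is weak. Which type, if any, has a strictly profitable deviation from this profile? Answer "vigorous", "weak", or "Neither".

vigorous

The display pays 25; no display pays 21.
vigorous: assigned the display, nets 25 − 5 = 20; deviating to no display nets 21.
weak: assigned no display, nets 21; deviating to the display nets 25 − 12 = 13.
The vigorous type gains 1 by deviating.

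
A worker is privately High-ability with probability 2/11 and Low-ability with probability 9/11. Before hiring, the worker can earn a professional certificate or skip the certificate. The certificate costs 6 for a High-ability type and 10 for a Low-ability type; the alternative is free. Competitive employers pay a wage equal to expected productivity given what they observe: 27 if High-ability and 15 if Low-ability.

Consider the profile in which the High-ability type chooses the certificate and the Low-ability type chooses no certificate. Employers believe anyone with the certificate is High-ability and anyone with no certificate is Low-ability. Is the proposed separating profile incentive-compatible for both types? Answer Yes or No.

No

Under these beliefs, the certificate earns wage 27 and no certificate earns wage 15.
High-ability: the certificate nets 27 − 6 = 21; no certificate nets 15. High-ability prefers the certificate.
Low-ability: the certificate nets 27 − 10 = 17; no certificate nets 15. Low-ability would deviate to the certificate.
Low-ability has a profitable deviation, so the profile is not an equilibrium.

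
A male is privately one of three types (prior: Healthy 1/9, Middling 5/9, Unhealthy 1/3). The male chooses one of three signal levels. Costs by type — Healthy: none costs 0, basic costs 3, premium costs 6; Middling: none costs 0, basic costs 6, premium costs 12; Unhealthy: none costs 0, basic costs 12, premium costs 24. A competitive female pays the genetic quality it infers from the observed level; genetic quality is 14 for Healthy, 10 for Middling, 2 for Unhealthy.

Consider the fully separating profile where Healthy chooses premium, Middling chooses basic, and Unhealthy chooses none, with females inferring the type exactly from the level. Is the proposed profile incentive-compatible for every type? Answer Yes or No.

Separating mating payoffs: premium → 14, basic → 10, none → 2.
Healthy (assigned premium): none: 2 − 0 = 2; basic: 10 − 3 = 7; premium: 14 − 6 = 8. Healthy stays.
Middling (assigned basic): none: 2 − 0 = 2; basic: 10 − 6 = 4; premium: 14 − 12 = 2. Middling stays.
Unhealthy (assigned none): none: 2 − 0 = 2; basic: 10 − 12 = -2; premium: 14 − 24 = -10. Unhealthy stays.
Every type prefers its assigned level; separation holds.

Yes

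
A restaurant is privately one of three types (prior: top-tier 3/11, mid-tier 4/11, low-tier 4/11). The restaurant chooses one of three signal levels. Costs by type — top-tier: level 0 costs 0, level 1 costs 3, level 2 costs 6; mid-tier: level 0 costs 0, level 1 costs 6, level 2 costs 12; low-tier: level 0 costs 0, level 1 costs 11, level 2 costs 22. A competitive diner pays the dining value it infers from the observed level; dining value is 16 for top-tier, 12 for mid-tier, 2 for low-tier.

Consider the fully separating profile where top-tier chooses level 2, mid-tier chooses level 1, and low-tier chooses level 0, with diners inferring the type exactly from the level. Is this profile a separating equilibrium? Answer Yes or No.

Separating price premiums: level 2 → 16, level 1 → 12, level 0 → 2.
top-tier (assigned level 2): level 0: 2 − 0 = 2; level 1: 12 − 3 = 9; level 2: 16 − 6 = 10. top-tier stays.
mid-tier (assigned level 1): level 0: 2 − 0 = 2; level 1: 12 − 6 = 6; level 2: 16 − 12 = 4. mid-tier stays.
low-tier (assigned level 0): level 0: 2 − 0 = 2; level 1: 12 − 11 = 1; level 2: 16 − 22 = -6. low-tier stays.
Every type prefers its assigned level; separation holds.

Yes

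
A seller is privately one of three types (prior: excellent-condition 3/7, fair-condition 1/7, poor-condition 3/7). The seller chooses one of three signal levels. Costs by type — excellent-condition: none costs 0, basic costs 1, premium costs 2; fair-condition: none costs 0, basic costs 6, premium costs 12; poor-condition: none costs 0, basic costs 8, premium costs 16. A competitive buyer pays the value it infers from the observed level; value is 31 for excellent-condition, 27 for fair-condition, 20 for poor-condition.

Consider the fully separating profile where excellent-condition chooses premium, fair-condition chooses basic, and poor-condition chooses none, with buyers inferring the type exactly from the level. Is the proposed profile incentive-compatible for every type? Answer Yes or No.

Separating prices: premium → 31, basic → 27, none → 20.
excellent-condition (assigned premium): none: 20 − 0 = 20; basic: 27 − 1 = 26; premium: 31 − 2 = 29. excellent-condition stays.
fair-condition (assigned basic): none: 20 − 0 = 20; basic: 27 − 6 = 21; premium: 31 − 12 = 19. fair-condition stays.
poor-condition (assigned none): none: 20 − 0 = 20; basic: 27 − 8 = 19; premium: 31 − 16 = 15. poor-condition stays.
Every type prefers its assigned level; separation holds.

Yes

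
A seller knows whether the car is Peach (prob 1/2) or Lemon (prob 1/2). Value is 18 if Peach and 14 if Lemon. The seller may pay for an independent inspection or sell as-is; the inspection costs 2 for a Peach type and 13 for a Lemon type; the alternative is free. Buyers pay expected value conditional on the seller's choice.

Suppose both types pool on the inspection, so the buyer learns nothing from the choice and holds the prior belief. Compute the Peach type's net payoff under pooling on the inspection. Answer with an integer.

Pooled price = 1/2·18 + 1/2·14 = 16.
Peach pays cost 2 for the inspection, so net payoff = 16 − 2 = 14.

14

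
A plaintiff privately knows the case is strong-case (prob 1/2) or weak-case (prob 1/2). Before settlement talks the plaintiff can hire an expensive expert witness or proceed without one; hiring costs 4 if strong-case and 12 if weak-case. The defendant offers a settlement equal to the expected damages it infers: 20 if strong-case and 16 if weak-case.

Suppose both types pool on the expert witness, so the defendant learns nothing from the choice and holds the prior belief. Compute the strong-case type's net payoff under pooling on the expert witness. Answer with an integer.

Pooled settlement = 1/2·20 + 1/2·16 = 18.
strong-case pays cost 4 for the expert witness, so net payoff = 18 − 4 = 14.

14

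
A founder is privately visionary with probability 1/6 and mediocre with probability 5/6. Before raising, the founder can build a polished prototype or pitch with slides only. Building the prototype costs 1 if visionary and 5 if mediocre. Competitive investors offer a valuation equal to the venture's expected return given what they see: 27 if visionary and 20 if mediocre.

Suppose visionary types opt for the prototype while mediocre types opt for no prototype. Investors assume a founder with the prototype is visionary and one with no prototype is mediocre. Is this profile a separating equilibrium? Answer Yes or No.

No

Under these beliefs, the prototype earns valuation 27 and no prototype earns valuation 20.
visionary: the prototype nets 27 − 1 = 26; no prototype nets 20. visionary prefers the prototype.
mediocre: the prototype nets 27 − 5 = 22; no prototype nets 20. mediocre would deviate to the prototype.
mediocre has a profitable deviation, so the profile is not an equilibrium.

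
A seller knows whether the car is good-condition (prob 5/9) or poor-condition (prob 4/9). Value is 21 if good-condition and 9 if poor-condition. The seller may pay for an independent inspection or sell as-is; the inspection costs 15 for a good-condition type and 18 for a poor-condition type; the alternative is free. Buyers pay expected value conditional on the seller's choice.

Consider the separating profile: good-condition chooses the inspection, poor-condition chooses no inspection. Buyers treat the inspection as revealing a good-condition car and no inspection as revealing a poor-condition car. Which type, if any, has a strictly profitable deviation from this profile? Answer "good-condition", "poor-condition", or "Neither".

good-condition

The inspection pays 21; no inspection pays 9.
good-condition: assigned the inspection, nets 21 − 15 = 6; deviating to no inspection nets 9.
poor-condition: assigned no inspection, nets 9; deviating to the inspection nets 21 − 18 = 3.
The good-condition type gains 3 by deviating.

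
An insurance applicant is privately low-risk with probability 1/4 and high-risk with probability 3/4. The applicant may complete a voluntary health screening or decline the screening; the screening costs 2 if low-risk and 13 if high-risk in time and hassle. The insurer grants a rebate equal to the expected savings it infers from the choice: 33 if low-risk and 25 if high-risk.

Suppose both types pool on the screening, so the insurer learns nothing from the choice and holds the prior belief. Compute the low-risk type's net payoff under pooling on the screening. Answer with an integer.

Pooled rebate = 1/4·33 + 3/4·25 = 27.
low-risk pays cost 2 for the screening, so net payoff = 27 − 2 = 25.

25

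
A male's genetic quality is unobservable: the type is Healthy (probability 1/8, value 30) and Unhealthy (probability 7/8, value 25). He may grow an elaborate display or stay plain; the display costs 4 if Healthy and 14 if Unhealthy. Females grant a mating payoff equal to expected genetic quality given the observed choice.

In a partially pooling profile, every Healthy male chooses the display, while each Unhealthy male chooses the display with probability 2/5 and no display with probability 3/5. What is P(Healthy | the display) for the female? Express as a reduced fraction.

5/19

P(the display) = (1/8)·1 + (7/8)·(2/5) = 19/40.
By Bayes' rule, P(Healthy | the display) = (1/8) / (19/40) = 5/19.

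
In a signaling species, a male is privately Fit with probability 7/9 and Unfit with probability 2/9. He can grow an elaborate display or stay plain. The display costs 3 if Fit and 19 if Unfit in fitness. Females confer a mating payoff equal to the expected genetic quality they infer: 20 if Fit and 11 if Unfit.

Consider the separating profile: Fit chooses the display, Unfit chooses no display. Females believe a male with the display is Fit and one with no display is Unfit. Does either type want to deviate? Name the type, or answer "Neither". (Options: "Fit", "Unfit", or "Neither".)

The display pays 20; no display pays 11.
Fit: assigned the display, nets 20 − 3 = 17; deviating to no display nets 11.
Unfit: assigned no display, nets 11; deviating to the display nets 20 − 19 = 1.
Both types strictly prefer their assigned action; no profitable deviation.

Neither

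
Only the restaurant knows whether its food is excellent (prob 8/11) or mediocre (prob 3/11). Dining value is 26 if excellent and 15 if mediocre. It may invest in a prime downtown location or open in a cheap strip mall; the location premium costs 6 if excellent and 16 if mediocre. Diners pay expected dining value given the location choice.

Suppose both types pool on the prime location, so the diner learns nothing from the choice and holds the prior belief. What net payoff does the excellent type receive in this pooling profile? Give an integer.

Pooled price premium = 8/11·26 + 3/11·15 = 23.
excellent pays cost 6 for the prime location, so net payoff = 23 − 6 = 17.

17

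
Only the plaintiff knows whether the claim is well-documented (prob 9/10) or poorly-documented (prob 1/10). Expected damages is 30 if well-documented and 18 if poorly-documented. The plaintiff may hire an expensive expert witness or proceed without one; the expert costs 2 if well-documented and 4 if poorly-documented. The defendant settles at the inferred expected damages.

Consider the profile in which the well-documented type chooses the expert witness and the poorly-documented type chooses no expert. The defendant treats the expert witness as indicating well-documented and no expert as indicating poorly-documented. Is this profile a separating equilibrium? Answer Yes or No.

Under these beliefs, the expert witness earns settlement 30 and no expert earns settlement 18.
well-documented: the expert witness nets 30 − 2 = 28; no expert nets 18. well-documented prefers the expert witness.
poorly-documented: the expert witness nets 30 − 4 = 26; no expert nets 18. poorly-documented would deviate to the expert witness.
poorly-documented has a profitable deviation, so the profile is not an equilibrium.

No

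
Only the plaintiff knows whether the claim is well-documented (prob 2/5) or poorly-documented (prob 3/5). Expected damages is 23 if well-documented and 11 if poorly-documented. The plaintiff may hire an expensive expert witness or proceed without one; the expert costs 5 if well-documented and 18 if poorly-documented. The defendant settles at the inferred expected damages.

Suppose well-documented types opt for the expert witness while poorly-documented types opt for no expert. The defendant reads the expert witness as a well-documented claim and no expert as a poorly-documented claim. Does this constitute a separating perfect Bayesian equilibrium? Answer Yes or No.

Yes

Under these beliefs, the expert witness earns settlement 23 and no expert earns settlement 11.
well-documented: the expert witness nets 23 − 5 = 18; no expert nets 11. well-documented prefers the expert witness.
poorly-documented: the expert witness nets 23 − 18 = 5; no expert nets 11. poorly-documented prefers no expert.
Neither type deviates, so the separating profile is an equilibrium.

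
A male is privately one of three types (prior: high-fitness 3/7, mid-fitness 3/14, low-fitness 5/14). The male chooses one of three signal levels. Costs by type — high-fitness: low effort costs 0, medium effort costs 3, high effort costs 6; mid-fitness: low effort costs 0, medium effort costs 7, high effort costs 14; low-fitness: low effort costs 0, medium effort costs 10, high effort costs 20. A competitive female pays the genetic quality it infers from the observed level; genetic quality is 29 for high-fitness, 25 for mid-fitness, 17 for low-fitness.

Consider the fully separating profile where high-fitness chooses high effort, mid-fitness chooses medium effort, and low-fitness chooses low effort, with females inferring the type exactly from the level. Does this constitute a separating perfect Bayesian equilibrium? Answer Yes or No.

Yes

Separating mating payoffs: high effort → 29, medium effort → 25, low effort → 17.
high-fitness (assigned high effort): low effort: 17 − 0 = 17; medium effort: 25 − 3 = 22; high effort: 29 − 6 = 23. high-fitness stays.
mid-fitness (assigned medium effort): low effort: 17 − 0 = 17; medium effort: 25 − 7 = 18; high effort: 29 − 14 = 15. mid-fitness stays.
low-fitness (assigned low effort): low effort: 17 − 0 = 17; medium effort: 25 − 10 = 15; high effort: 29 − 20 = 9. low-fitness stays.
Every type prefers its assigned level; separation holds.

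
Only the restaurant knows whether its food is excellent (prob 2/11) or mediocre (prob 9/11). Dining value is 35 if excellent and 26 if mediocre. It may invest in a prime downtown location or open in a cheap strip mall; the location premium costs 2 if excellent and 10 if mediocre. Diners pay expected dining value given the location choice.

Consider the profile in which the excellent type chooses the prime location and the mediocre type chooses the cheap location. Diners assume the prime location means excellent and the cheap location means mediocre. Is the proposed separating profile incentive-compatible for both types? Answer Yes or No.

Under these beliefs, the prime location earns price premium 35 and the cheap location earns price premium 26.
excellent: the prime location nets 35 − 2 = 33; the cheap location nets 26. excellent prefers the prime location.
mediocre: the prime location nets 35 − 10 = 25; the cheap location nets 26. mediocre prefers the cheap location.
Neither type deviates, so the separating profile is an equilibrium.

Yes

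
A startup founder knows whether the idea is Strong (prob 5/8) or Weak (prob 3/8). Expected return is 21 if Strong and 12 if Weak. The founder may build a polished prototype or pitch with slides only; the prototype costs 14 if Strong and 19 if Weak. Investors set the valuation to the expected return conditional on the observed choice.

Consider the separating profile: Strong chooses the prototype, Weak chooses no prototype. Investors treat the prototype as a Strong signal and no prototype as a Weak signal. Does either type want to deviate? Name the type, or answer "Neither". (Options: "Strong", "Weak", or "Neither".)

Strong

The prototype pays 21; no prototype pays 12.
Strong: assigned the prototype, nets 21 − 14 = 7; deviating to no prototype nets 12.
Weak: assigned no prototype, nets 12; deviating to the prototype nets 21 − 19 = 2.
The Strong type gains 5 by deviating.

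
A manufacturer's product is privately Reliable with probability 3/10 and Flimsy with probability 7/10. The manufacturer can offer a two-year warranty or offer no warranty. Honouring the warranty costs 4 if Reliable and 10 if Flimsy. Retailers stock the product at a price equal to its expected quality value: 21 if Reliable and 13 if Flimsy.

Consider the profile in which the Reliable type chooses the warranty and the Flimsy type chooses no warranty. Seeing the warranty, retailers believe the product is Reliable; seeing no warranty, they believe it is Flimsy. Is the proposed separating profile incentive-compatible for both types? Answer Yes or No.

Yes

Under these beliefs, the warranty earns price 21 and no warranty earns price 13.
Reliable: the warranty nets 21 − 4 = 17; no warranty nets 13. Reliable prefers the warranty.
Flimsy: the warranty nets 21 − 10 = 11; no warranty nets 13. Flimsy prefers no warranty.
Neither type deviates, so the separating profile is an equilibrium.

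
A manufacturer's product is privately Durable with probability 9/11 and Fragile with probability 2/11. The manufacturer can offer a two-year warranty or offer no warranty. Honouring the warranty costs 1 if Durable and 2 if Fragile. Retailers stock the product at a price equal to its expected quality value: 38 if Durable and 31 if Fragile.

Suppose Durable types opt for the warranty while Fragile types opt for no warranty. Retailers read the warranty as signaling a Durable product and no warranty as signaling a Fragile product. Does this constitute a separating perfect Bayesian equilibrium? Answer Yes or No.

No

Under these beliefs, the warranty earns price 38 and no warranty earns price 31.
Durable: the warranty nets 38 − 1 = 37; no warranty nets 31. Durable prefers the warranty.
Fragile: the warranty nets 38 − 2 = 36; no warranty nets 31. Fragile would deviate to the warranty.
Fragile has a profitable deviation, so the profile is not an equilibrium.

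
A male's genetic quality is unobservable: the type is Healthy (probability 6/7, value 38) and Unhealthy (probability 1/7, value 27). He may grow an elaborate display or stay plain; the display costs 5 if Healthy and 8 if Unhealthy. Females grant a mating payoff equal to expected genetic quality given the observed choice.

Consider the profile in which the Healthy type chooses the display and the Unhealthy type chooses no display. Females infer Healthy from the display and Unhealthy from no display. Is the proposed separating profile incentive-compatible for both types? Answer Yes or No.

Under these beliefs, the display earns mating payoff 38 and no display earns mating payoff 27.
Healthy: the display nets 38 − 5 = 33; no display nets 27. Healthy prefers the display.
Unhealthy: the display nets 38 − 8 = 30; no display nets 27. Unhealthy would deviate to the display.
Unhealthy has a profitable deviation, so the profile is not an equilibrium.

No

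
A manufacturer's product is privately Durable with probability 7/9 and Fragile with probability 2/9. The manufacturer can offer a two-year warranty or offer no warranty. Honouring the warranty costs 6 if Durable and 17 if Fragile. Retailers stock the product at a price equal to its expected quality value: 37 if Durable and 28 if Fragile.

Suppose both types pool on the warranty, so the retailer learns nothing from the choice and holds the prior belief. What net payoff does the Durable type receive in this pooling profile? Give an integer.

29

Pooled price = 7/9·37 + 2/9·28 = 35.
Durable pays cost 6 for the warranty, so net payoff = 35 − 6 = 29.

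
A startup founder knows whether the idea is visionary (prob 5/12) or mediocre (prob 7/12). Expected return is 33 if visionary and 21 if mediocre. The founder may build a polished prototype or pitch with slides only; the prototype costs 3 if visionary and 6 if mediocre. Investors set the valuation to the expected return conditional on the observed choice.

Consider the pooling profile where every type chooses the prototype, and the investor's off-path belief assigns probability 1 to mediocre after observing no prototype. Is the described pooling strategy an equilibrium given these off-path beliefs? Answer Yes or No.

On path, the investor holds the prior and pays 5/12·33 + 7/12·21 = 26. Off path (no prototype), believing mediocre, it pays 21.
visionary: the prototype nets 26 − 3 = 23; no prototype nets 21. visionary stays.
mediocre: the prototype nets 26 − 6 = 20; no prototype nets 21. mediocre would deviate.
A type deviates, so pooling fails.

No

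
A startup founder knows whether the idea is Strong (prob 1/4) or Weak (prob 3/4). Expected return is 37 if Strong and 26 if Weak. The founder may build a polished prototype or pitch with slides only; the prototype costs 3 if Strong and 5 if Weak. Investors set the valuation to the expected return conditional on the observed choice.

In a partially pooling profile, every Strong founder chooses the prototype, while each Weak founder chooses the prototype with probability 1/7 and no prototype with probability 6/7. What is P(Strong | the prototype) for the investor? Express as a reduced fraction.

7/10

P(the prototype) = (1/4)·1 + (3/4)·(1/7) = 5/14.
By Bayes' rule, P(Strong | the prototype) = (1/4) / (5/14) = 7/10.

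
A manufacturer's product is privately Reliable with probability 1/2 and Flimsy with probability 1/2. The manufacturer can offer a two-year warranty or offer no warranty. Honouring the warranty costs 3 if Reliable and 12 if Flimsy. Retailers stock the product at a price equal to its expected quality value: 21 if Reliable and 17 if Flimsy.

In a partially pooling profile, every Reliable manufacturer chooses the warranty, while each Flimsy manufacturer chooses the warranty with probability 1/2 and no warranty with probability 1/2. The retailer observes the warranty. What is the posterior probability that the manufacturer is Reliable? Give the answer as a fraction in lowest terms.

2/3

P(the warranty) = (1/2)·1 + (1/2)·(1/2) = 3/4.
By Bayes' rule, P(Reliable | the warranty) = (1/2) / (3/4) = 2/3.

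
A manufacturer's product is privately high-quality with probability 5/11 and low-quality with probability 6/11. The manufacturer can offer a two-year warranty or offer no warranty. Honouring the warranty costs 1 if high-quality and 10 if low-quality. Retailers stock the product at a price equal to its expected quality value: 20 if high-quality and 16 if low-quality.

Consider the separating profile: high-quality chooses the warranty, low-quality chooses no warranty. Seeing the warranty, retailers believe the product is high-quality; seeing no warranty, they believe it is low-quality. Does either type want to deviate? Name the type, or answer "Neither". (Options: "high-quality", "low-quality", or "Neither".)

The warranty pays 20; no warranty pays 16.
high-quality: assigned the warranty, nets 20 − 1 = 19; deviating to no warranty nets 16.
low-quality: assigned no warranty, nets 16; deviating to the warranty nets 20 − 10 = 10.
Both types strictly prefer their assigned action; no profitable deviation.

Neither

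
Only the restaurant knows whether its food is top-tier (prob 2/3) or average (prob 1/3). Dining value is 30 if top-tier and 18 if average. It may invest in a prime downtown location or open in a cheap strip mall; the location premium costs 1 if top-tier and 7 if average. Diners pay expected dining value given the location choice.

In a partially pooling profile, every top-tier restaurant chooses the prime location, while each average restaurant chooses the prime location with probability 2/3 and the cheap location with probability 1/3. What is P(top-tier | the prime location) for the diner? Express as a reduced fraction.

P(the prime location) = (2/3)·1 + (1/3)·(2/3) = 8/9.
By Bayes' rule, P(top-tier | the prime location) = (2/3) / (8/9) = 3/4.

3/4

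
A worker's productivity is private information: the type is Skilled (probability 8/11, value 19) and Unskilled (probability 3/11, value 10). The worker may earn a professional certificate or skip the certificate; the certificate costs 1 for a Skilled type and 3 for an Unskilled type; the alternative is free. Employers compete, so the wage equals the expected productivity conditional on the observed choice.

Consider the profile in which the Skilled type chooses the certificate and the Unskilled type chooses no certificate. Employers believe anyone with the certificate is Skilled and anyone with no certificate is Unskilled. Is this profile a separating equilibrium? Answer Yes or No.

Under these beliefs, the certificate earns wage 19 and no certificate earns wage 10.
Skilled: the certificate nets 19 − 1 = 18; no certificate nets 10. Skilled prefers the certificate.
Unskilled: the certificate nets 19 − 3 = 16; no certificate nets 10. Unskilled would deviate to the certificate.
Unskilled has a profitable deviation, so the profile is not an equilibrium.

No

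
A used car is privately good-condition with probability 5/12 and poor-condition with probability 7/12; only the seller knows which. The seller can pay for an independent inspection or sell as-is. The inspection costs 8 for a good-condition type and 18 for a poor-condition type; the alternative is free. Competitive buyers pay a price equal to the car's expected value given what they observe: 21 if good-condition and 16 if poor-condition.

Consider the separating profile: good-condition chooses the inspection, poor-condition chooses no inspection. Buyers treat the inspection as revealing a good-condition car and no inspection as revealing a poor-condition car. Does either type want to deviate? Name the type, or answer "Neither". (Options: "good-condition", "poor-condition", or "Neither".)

good-condition

The inspection pays 21; no inspection pays 16.
good-condition: assigned the inspection, nets 21 − 8 = 13; deviating to no inspection nets 16.
poor-condition: assigned no inspection, nets 16; deviating to the inspection nets 21 − 18 = 3.
The good-condition type gains 3 by deviating.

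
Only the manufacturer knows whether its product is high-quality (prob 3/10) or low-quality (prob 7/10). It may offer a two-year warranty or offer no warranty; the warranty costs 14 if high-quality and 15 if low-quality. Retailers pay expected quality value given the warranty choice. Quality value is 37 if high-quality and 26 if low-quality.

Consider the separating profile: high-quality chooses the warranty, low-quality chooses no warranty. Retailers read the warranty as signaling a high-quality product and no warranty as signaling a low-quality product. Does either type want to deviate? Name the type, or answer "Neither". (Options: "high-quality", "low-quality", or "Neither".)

The warranty pays 37; no warranty pays 26.
high-quality: assigned the warranty, nets 37 − 14 = 23; deviating to no warranty nets 26.
low-quality: assigned no warranty, nets 26; deviating to the warranty nets 37 − 15 = 22.
The high-quality type gains 3 by deviating.

high-quality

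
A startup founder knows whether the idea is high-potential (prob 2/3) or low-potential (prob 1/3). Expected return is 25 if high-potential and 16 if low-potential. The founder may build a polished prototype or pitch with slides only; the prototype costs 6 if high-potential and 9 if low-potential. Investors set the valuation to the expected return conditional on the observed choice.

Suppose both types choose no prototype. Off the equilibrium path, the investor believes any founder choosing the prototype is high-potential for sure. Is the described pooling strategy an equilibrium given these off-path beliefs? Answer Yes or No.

On path, the investor holds the prior and pays 2/3·25 + 1/3·16 = 22. Off path (the prototype), believing high-potential, it pays 25.
high-potential: no prototype nets 22; the prototype nets 25 − 6 = 19. high-potential stays.
low-potential: no prototype nets 22; the prototype nets 25 − 9 = 16. low-potential stays.
No type deviates, so pooling is sustained.

Yes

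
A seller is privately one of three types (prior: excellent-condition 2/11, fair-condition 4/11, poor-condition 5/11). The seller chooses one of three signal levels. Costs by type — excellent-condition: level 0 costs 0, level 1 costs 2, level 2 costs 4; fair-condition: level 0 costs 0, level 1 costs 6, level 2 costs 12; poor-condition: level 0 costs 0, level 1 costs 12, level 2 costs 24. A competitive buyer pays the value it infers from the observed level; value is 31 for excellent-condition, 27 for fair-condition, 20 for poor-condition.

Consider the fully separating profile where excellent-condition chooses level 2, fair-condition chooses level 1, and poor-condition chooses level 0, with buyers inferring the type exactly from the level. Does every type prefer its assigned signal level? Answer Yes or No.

Yes

Separating prices: level 2 → 31, level 1 → 27, level 0 → 20.
excellent-condition (assigned level 2): level 0: 20 − 0 = 20; level 1: 27 − 2 = 25; level 2: 31 − 4 = 27. excellent-condition stays.
fair-condition (assigned level 1): level 0: 20 − 0 = 20; level 1: 27 − 6 = 21; level 2: 31 − 12 = 19. fair-condition stays.
poor-condition (assigned level 0): level 0: 20 − 0 = 20; level 1: 27 − 12 = 15; level 2: 31 − 24 = 7. poor-condition stays.
Every type prefers its assigned level; separation holds.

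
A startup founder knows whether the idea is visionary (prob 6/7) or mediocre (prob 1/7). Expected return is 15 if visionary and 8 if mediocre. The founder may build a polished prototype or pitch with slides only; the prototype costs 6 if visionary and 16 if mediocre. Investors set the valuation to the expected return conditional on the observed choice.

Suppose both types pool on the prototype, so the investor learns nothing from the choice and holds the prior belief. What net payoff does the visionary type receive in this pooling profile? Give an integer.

8

Pooled valuation = 6/7·15 + 1/7·8 = 14.
visionary pays cost 6 for the prototype, so net payoff = 14 − 6 = 8.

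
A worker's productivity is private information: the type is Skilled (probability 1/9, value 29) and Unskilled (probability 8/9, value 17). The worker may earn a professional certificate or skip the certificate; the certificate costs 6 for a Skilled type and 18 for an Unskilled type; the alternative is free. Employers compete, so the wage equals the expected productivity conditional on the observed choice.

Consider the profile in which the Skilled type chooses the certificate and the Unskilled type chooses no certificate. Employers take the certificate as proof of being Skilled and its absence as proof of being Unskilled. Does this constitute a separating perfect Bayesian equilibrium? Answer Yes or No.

Yes

Under these beliefs, the certificate earns wage 29 and no certificate earns wage 17.
Skilled: the certificate nets 29 − 6 = 23; no certificate nets 17. Skilled prefers the certificate.
Unskilled: the certificate nets 29 − 18 = 11; no certificate nets 17. Unskilled prefers no certificate.
Neither type deviates, so the separating profile is an equilibrium.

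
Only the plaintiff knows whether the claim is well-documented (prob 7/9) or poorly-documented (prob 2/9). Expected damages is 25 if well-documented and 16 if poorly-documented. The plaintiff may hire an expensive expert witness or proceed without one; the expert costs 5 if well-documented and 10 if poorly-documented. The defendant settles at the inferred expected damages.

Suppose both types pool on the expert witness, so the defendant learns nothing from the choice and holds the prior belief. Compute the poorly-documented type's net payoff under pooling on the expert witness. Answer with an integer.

13

Pooled settlement = 7/9·25 + 2/9·16 = 23.
poorly-documented pays cost 10 for the expert witness, so net payoff = 23 − 10 = 13.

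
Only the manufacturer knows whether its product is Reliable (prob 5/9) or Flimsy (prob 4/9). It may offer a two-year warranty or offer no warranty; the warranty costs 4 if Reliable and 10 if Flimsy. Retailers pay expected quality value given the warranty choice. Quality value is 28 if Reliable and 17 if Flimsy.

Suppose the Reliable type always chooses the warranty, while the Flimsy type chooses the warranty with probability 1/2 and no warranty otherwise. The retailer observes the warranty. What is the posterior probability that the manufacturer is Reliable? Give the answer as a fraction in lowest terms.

P(the warranty) = (5/9)·1 + (4/9)·(1/2) = 7/9.
By Bayes' rule, P(Reliable | the warranty) = (5/9) / (7/9) = 5/7.

5/7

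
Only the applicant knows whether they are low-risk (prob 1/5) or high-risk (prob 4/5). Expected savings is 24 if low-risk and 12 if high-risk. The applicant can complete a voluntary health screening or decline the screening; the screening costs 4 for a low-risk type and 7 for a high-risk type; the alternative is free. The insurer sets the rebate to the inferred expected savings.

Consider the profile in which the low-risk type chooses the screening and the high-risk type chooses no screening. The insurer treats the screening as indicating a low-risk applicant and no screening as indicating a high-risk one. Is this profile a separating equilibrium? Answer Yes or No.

Under these beliefs, the screening earns rebate 24 and no screening earns rebate 12.
low-risk: the screening nets 24 − 4 = 20; no screening nets 12. low-risk prefers the screening.
high-risk: the screening nets 24 − 7 = 17; no screening nets 12. high-risk would deviate to the screening.
high-risk has a profitable deviation, so the profile is not an equilibrium.

No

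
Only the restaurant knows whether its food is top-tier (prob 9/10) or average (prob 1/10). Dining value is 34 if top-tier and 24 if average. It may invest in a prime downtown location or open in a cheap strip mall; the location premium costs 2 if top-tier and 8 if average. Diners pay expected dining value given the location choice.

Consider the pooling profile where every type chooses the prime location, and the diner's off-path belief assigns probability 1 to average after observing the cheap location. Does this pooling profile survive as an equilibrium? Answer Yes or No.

Yes

On path, the diner holds the prior and pays 9/10·34 + 1/10·24 = 33. Off path (the cheap location), believing average, it pays 24.
top-tier: the prime location nets 33 − 2 = 31; the cheap location nets 24. top-tier stays.
average: the prime location nets 33 − 8 = 25; the cheap location nets 24. average stays.
No type deviates, so pooling is sustained.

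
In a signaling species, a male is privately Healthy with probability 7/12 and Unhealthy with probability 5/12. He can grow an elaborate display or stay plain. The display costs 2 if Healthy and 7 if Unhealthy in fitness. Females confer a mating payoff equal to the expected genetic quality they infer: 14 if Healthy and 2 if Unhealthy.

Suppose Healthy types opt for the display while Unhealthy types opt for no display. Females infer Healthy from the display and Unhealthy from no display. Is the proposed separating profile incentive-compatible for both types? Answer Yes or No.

No

Under these beliefs, the display earns mating payoff 14 and no display earns mating payoff 2.
Healthy: the display nets 14 − 2 = 12; no display nets 2. Healthy prefers the display.
Unhealthy: the display nets 14 − 7 = 7; no display nets 2. Unhealthy would deviate to the display.
Unhealthy has a profitable deviation, so the profile is not an equilibrium.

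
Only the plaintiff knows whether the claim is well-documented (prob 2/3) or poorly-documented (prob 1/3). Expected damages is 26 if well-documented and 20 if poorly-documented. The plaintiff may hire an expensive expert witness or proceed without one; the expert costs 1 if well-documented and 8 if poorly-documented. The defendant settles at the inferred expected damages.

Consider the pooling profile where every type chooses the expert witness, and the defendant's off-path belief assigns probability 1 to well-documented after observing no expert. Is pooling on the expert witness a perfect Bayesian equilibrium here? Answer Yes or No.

No

On path, the defendant holds the prior and pays 2/3·26 + 1/3·20 = 24. Off path (no expert), believing well-documented, it pays 26.
well-documented: the expert witness nets 24 − 1 = 23; no expert nets 26. well-documented would deviate.
poorly-documented: the expert witness nets 24 − 8 = 16; no expert nets 26. poorly-documented would deviate.
A type deviates, so pooling fails.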